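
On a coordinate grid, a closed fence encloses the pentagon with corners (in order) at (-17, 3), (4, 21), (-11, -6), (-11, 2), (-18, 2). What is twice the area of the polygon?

256

By the shoelace formula, twice the signed area is |[(-17)·21 − 4·3] + [4·(-6) − (-11)·21] + [(-11)·2 − (-11)·(-6)] + [(-11)·2 − (-18)·2] + [(-18)·3 − (-17)·2]| = 256, so the area is 128.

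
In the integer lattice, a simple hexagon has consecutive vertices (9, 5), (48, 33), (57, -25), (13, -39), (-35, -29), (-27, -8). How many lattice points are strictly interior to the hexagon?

3612

Using the shoelace formula, 2A = |(9·33 − 48·5) + (48·(-25) − 57·33) + (57·(-39) − 13·(-25)) + (13·(-29) − (-35)·(-39)) + ((-35)·(-8) − (-27)·(-29)) + ((-27)·5 − 9·(-8))| = 7230, so the area is 3615.
Along each edge there are gcd(|Δx|,|Δy|)+1 lattice points, so counting each shared vertex once the boundary has gcd(39,28) + gcd(9,58) + gcd(44,14) + gcd(48,10) + gcd(8,21) + gcd(36,13) = 1+1+2+2+1+1 = 8.
By Pick's theorem A = I + B/2 − 1, so I = 3615 − 8/2 + 1 = 3612.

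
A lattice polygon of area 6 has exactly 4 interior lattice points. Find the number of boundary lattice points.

Pick's theorem gives A = I + B/2 − 1, so B = 2(A − I + 1) = 2(6 − 4 + 1) = 6.

6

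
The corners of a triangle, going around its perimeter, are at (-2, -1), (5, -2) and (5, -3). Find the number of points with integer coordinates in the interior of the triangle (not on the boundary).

Using the shoelace formula, 2A = |((-2)·(-2) − 5·(-1)) + (5·(-3) − 5·(-2)) + (5·(-1) − (-2)·(-3))| = 7, so the area is 3.5.
Along each edge there are gcd(|Δx|,|Δy|)+1 lattice points, so counting each shared vertex once the boundary has gcd(7,1) + gcd(0,1) + gcd(7,2) = 1+1+1 = 3.
By Pick's theorem A = I + B/2 − 1, so I = 3.5 − 3/2 + 1 = 3.

3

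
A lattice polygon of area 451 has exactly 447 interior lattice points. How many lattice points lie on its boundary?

Pick's theorem gives A = I + B/2 − 1, so B = 2(A − I + 1) = 2(451 − 447 + 1) = 10.

10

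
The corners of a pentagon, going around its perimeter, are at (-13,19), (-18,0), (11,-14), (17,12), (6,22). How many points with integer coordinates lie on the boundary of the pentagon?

6

Along each edge there are gcd(|Δx|,|Δy|)+1 lattice points, so counting each shared vertex once the boundary has gcd(5,19) + gcd(29,14) + gcd(6,26) + gcd(11,10) + gcd(19,3) = 1+1+2+1+1 = 6.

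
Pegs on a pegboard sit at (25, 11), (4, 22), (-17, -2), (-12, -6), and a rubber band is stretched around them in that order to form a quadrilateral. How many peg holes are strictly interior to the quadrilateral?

The shoelace formula gives twice the area as |[25·22 − 4·11] + [4·(-2) − (-17)·22] + [(-17)·(-6) − (-12)·(-2)] + [(-12)·11 − 25·(-6)]| = 968, so the area is 484.
Summing gcd(|Δx|,|Δy|) over the edges gives the boundary count: gcd(21,11) + gcd(21,24) + gcd(5,4) + gcd(37,17) = 1+3+1+1 = 6.
By Pick's theorem A = I + B/2 − 1, so I = 484 − 6/2 + 1 = 482.

482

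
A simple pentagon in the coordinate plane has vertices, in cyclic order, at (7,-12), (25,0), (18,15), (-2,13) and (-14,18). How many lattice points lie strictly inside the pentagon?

By the shoelace formula, twice the signed area is |[7·0 − 25·(-12)] + [25·15 − 18·0] + [18·13 − (-2)·15] + [(-2)·18 − (-14)·13] + [(-14)·(-12) − 7·18]| = 1127, so the area is 1127/2.
Summing gcd(|Δx|,|Δy|) over the edges gives the boundary count: gcd(18,12) + gcd(7,15) + gcd(20,2) + gcd(12,5) + gcd(21,30) = 6+1+2+1+3 = 13.
By Pick's theorem A = I + B/2 − 1, so I = 1127/2 − 13/2 + 1 = 558.

558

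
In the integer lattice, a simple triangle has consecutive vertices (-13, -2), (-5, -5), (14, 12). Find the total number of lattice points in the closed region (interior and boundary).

By the shoelace formula, twice the signed area is |[(-13)·(-5) − (-5)·(-2)] + [(-5)·12 − 14·(-5)] + [14·(-2) − (-13)·12]| = 193, so the area is 193/2.
Along each edge there are gcd(|Δx|,|Δy|)+1 lattice points, so counting each shared vertex once the boundary has gcd(8,3) + gcd(19,17) + gcd(27,14) = 1+1+1 = 3.
Pick's theorem gives I = A − B/2 + 1 = 193/2 − 3/2 + 1 = 96, so the closed region contains I + B = 96 + 3 = 99 lattice points.

99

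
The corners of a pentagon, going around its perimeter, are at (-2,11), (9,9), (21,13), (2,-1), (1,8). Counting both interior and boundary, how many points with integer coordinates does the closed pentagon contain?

102

The shoelace formula gives twice the area as |[(-2)·9 − 9·11] + [9·13 − 21·9] + [21·(-1) − 2·13] + [2·8 − 1·(-1)] + [1·11 − (-2)·8]| = 192, so the area is 96.
The number of boundary lattice points is Σ gcd(|Δx|,|Δy|) = gcd(11,2) + gcd(12,4) + gcd(19,14) + gcd(1,9) + gcd(3,3) = 1+4+1+1+3 = 10.
Pick's theorem gives I = A − B/2 + 1 = 96 − 10/2 + 1 = 92, so the closed region contains I + B = 92 + 10 = 102 lattice points.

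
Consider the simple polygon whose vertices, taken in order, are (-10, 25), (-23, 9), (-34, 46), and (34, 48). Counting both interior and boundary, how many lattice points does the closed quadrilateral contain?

The shoelace formula gives twice the area as |((-10)·9 − (-23)·25) + ((-23)·46 − (-34)·9) + ((-34)·48 − 34·46) + (34·25 − (-10)·48)| = 2133, so the area is 1066.5.
Summing gcd(|Δx|,|Δy|) over the edges gives the boundary count: gcd(13,16) + gcd(11,37) + gcd(68,2) + gcd(44,23) = 1+1+2+1 = 5.
Pick's theorem gives I = A − B/2 + 1 = 1066.5 − 5/2 + 1 = 1065, so the closed region contains I + B = 1065 + 5 = 1070 lattice points.

1070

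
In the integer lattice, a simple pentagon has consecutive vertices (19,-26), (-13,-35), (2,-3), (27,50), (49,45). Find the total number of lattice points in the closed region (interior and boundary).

2042

The shoelace formula gives twice the area as |(19·(-35) − (-13)·(-26)) + ((-13)·(-3) − 2·(-35)) + (2·50 − 27·(-3)) + (27·45 − 49·50) + (49·(-26) − 19·45)| = 4077, so the area is 2038.5.
The number of boundary lattice points is Σ gcd(|Δx|,|Δy|) = gcd(32,9) + gcd(15,32) + gcd(25,53) + gcd(22,5) + gcd(30,71) = 1+1+1+1+1 = 5.
Pick's theorem gives I = A − B/2 + 1 = 2038.5 − 5/2 + 1 = 2037, so the closed region contains I + B = 2037 + 5 = 2042 lattice points.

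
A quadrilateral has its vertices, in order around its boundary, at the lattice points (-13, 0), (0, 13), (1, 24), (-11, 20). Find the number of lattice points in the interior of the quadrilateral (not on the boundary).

By the shoelace formula, twice the signed area is |((-13)·13 − 0·0) + (0·24 − 1·13) + (1·20 − (-11)·24) + ((-11)·0 − (-13)·20)| = 362, so the area is 181.
The number of boundary lattice points is Σ gcd(|Δx|,|Δy|) = gcd(13,13) + gcd(1,11) + gcd(12,4) + gcd(2,20) = 13+1+4+2 = 20.
By Pick's theorem A = I + B/2 − 1, so I = 181 − 20/2 + 1 = 172.

172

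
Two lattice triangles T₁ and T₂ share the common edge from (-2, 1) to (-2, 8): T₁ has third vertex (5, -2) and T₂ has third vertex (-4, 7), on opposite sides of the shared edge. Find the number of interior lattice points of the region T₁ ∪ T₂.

The union is the simple quadrilateral with vertices (-2, 1), (5, -2), (-2, 8), (-4, 7) in order.
Using the shoelace formula, 2A = |[(-2)·(-2) − 5·1] + [5·8 − (-2)·(-2)] + [(-2)·7 − (-4)·8] + [(-4)·1 − (-2)·7]| = 63, so the area is 31.5.
The number of boundary lattice points is Σ gcd(|Δx|,|Δy|) = gcd(7,3) + gcd(7,10) + gcd(2,1) + gcd(2,6) = 1+1+1+2 = 5.
By Pick's theorem I = A − B/2 + 1 = 31.5 − 5/2 + 1 = 30.

30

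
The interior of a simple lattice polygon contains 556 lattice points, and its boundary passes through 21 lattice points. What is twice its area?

1131

By Pick's theorem, A = I + B/2 − 1 = 556 + 21/2 − 1 = 1131/2.
Hence 2A = 1131.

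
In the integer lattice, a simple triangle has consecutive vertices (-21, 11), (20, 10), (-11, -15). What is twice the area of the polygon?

By the shoelace formula, twice the signed area is |[(-21)·10 − 20·11] + [20·(-15) − (-11)·10] + [(-11)·11 − (-21)·(-15)]| = 1056, so the area is 528.

1056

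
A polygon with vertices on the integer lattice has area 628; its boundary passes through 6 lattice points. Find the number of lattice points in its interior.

626

Pick's theorem A = I + B/2 − 1 rearranges to I = A − B/2 + 1 = 628 − 6/2 + 1 = 626.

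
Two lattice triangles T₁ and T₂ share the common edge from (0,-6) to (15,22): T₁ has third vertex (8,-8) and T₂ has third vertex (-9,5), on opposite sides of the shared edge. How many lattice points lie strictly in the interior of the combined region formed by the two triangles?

The union is the simple quadrilateral with vertices (0,-6), (8,-8), (15,22), (-9,5) in order.
By the shoelace formula, twice the signed area is |(0·(-8) − 8·(-6)) + (8·22 − 15·(-8)) + (15·5 − (-9)·22) + ((-9)·(-6) − 0·5)| = 671, so the area is 335.5.
Along each edge there are gcd(|Δx|,|Δy|)+1 lattice points, so counting each shared vertex once the boundary has gcd(8,2) + gcd(7,30) + gcd(24,17) + gcd(9,11) = 2+1+1+1 = 5.
By Pick's theorem I = A − B/2 + 1 = 335.5 − 5/2 + 1 = 334.

334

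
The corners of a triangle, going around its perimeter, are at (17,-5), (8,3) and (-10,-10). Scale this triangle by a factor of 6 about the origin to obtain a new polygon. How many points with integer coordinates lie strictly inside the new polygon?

4690

Using the shoelace formula, 2A = |[17·3 − 8·(-5)] + [8·(-10) − (-10)·3] + [(-10)·(-5) − 17·(-10)]| = 261, so the area is 130.5.
Along each edge there are gcd(|Δx|,|Δy|)+1 lattice points, so counting each shared vertex once the boundary has gcd(9,8) + gcd(18,13) + gcd(27,5) = 1+1+1 = 3.
Scaling by 6 multiplies the area by 6² = 36 (so the new area is 4698) and multiplies the boundary lattice-point count by 6, giving 18.
By Pick's theorem, the interior count of the dilated polygon is 4698 − 18/2 + 1 = 4690.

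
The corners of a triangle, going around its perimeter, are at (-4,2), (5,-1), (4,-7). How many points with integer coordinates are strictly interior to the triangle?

27

Using the shoelace formula, 2A = |((-4)·(-1) − 5·2) + (5·(-7) − 4·(-1)) + (4·2 − (-4)·(-7))| = 57, so the area is 28.5.
Along each edge there are gcd(|Δx|,|Δy|)+1 lattice points, so counting each shared vertex once the boundary has gcd(9,3) + gcd(1,6) + gcd(8,9) = 3+1+1 = 5.
Pick's theorem gives I = A − B/2 + 1 = 28.5 − 5/2 + 1 = 27.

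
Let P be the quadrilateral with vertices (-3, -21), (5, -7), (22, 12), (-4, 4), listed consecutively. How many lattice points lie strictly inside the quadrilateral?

Using the shoelace formula, 2A = |((-3)·(-7) − 5·(-21)) + (5·12 − 22·(-7)) + (22·4 − (-4)·12) + ((-4)·(-21) − (-3)·4)| = 572, so the area is 286.
The number of boundary lattice points is Σ gcd(|Δx|,|Δy|) = gcd(8,14) + gcd(17,19) + gcd(26,8) + gcd(1,25) = 2+1+2+1 = 6.
By Pick's theorem A = I + B/2 − 1, so I = 286 − 6/2 + 1 = 284.

284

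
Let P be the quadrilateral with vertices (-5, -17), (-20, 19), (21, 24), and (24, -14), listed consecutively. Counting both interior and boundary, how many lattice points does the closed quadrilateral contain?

Using the shoelace formula, 2A = |[(-5)·19 − (-20)·(-17)] + [(-20)·24 − 21·19] + [21·(-14) − 24·24] + [24·(-17) − (-5)·(-14)]| = 2662, so the area is 1331.
Along each edge there are gcd(|Δx|,|Δy|)+1 lattice points, so counting each shared vertex once the boundary has gcd(15,36) + gcd(41,5) + gcd(3,38) + gcd(29,3) = 3+1+1+1 = 6.
Pick's theorem gives I = A − B/2 + 1 = 1331 − 6/2 + 1 = 1329, so the closed region contains I + B = 1329 + 6 = 1335 lattice points.

1335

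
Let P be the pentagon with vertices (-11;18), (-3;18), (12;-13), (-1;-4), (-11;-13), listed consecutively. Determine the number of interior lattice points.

The shoelace formula gives twice the area as |[(-11)·18 − (-3)·18] + [(-3)·(-13) − 12·18] + [12·(-4) − (-1)·(-13)] + [(-1)·(-13) − (-11)·(-4)] + [(-11)·18 − (-11)·(-13)]| = 754, so the area is 377.
Along each edge there are gcd(|Δx|,|Δy|)+1 lattice points, so counting each shared vertex once the boundary has gcd(8,0) + gcd(15,31) + gcd(13,9) + gcd(10,9) + gcd(0,31) = 8+1+1+1+31 = 42.
Pick's theorem gives I = A − B/2 + 1 = 377 − 42/2 + 1 = 357.

357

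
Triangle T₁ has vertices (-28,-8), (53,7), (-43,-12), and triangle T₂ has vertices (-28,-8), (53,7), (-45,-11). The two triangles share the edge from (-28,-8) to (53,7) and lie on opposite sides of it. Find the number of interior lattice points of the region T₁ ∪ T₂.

54

The union is the simple quadrilateral with vertices (-28,-8), (-43,-12), (53,7), (-45,-11) in order.
The shoelace formula gives twice the area as |[(-28)·(-12) − (-43)·(-8)] + [(-43)·7 − 53·(-12)] + [53·(-11) − (-45)·7] + [(-45)·(-8) − (-28)·(-11)]| = 111, so the area is 111/2.
Along each edge there are gcd(|Δx|,|Δy|)+1 lattice points, so counting each shared vertex once the boundary has gcd(15,4) + gcd(96,19) + gcd(98,18) + gcd(17,3) = 1+1+2+1 = 5.
By Pick's theorem I = A − B/2 + 1 = 111/2 − 5/2 + 1 = 54.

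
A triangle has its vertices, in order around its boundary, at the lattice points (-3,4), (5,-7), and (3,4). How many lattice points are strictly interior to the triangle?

By the shoelace formula, twice the signed area is |[(-3)·(-7) − 5·4] + [5·4 − 3·(-7)] + [3·4 − (-3)·4]| = 66, so the area is 33.
Along each edge there are gcd(|Δx|,|Δy|)+1 lattice points, so counting each shared vertex once the boundary has gcd(8,11) + gcd(2,11) + gcd(6,0) = 1+1+6 = 8.
Pick's theorem gives I = A − B/2 + 1 = 33 − 8/2 + 1 = 30.

30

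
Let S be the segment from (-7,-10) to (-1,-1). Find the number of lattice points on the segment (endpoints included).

4

The number of lattice points on a segment between lattice points is gcd(|Δx|,|Δy|) + 1 = gcd(6,9) + 1 = 3 + 1 = 4.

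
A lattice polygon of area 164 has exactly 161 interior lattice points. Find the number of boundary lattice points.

8

Pick's theorem gives A = I + B/2 − 1, so B = 2(A − I + 1) = 2(164 − 161 + 1) = 8.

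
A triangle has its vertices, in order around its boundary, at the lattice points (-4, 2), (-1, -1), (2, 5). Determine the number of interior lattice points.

The shoelace formula gives twice the area as |((-4)·(-1) − (-1)·2) + ((-1)·5 − 2·(-1)) + (2·2 − (-4)·5)| = 27, so the area is 27/2.
Along each edge there are gcd(|Δx|,|Δy|)+1 lattice points, so counting each shared vertex once the boundary has gcd(3,3) + gcd(3,6) + gcd(6,3) = 3+3+3 = 9.
By Pick's theorem A = I + B/2 − 1, so I = 27/2 − 9/2 + 1 = 10.

10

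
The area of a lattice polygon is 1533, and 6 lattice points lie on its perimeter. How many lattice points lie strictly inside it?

Pick's theorem A = I + B/2 − 1 rearranges to I = A − B/2 + 1 = 1533 − 6/2 + 1 = 1531.

1531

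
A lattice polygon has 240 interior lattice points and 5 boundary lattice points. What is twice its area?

483

By Pick's theorem, A = I + B/2 − 1 = 240 + 5/2 − 1 = 483/2.
Hence 2A = 483.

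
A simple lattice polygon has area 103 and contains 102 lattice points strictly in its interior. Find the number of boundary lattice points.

4

Pick's theorem gives A = I + B/2 − 1, so B = 2(A − I + 1) = 2(103 − 102 + 1) = 4.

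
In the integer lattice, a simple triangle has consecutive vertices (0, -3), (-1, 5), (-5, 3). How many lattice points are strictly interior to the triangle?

16

Using the shoelace formula, 2A = |[0·5 − (-1)·(-3)] + [(-1)·3 − (-5)·5] + [(-5)·(-3) − 0·3]| = 34, so the area is 17.
Summing gcd(|Δx|,|Δy|) over the edges gives the boundary count: gcd(1,8) + gcd(4,2) + gcd(5,6) = 1+2+1 = 4.
Pick's theorem gives I = A − B/2 + 1 = 17 − 4/2 + 1 = 16.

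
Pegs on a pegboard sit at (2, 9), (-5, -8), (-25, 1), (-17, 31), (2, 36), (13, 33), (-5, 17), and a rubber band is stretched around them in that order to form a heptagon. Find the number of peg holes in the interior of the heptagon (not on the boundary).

The shoelace formula gives twice the area as |(2·(-8) − (-5)·9) + ((-5)·1 − (-25)·(-8)) + ((-25)·31 − (-17)·1) + ((-17)·36 − 2·31) + (2·33 − 13·36) + (13·17 − (-5)·33) + ((-5)·9 − 2·17)| = 1703, so the area is 1703/2.
Along each edge there are gcd(|Δx|,|Δy|)+1 lattice points, so counting each shared vertex once the boundary has gcd(7,17) + gcd(20,9) + gcd(8,30) + gcd(19,5) + gcd(11,3) + gcd(18,16) + gcd(7,8) = 1+1+2+1+1+2+1 = 9.
By Pick's theorem A = I + B/2 − 1, so I = 1703/2 − 9/2 + 1 = 848.

848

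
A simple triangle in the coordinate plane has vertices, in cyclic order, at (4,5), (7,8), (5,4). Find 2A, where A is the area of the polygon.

6

Using the shoelace formula, 2A = |(4·8 − 7·5) + (7·4 − 5·8) + (5·5 − 4·4)| = 6, so the area is 3.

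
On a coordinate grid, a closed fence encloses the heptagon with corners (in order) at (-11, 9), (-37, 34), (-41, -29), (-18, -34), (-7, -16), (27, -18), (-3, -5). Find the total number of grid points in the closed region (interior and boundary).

By the shoelace formula, twice the signed area is |((-11)·34 − (-37)·9) + ((-37)·(-29) − (-41)·34) + ((-41)·(-34) − (-18)·(-29)) + ((-18)·(-16) − (-7)·(-34)) + ((-7)·(-18) − 27·(-16)) + (27·(-5) − (-3)·(-18)) + ((-3)·9 − (-11)·(-5))| = 3635, so the area is 1817.5.
Along each edge there are gcd(|Δx|,|Δy|)+1 lattice points, so counting each shared vertex once the boundary has gcd(26,25) + gcd(4,63) + gcd(23,5) + gcd(11,18) + gcd(34,2) + gcd(30,13) + gcd(8,14) = 1+1+1+1+2+1+2 = 9.
Pick's theorem gives I = A − B/2 + 1 = 1817.5 − 9/2 + 1 = 1814, so the closed region contains I + B = 1814 + 9 = 1823 lattice points.

1823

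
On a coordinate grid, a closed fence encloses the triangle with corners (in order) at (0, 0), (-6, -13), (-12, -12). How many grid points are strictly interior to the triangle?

Using the shoelace formula, 2A = |(0·(-13) − (-6)·0) + ((-6)·(-12) − (-12)·(-13)) + ((-12)·0 − 0·(-12))| = 84, so the area is 42.
The number of boundary lattice points is Σ gcd(|Δx|,|Δy|) = gcd(6,13) + gcd(6,1) + gcd(12,12) = 1+1+12 = 14.
Pick's theorem gives I = A − B/2 + 1 = 42 − 14/2 + 1 = 36.

36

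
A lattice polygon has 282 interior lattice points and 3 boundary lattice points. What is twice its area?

By Pick's theorem, A = I + B/2 − 1 = 282 + 3/2 − 1 = 565/2.
Hence 2A = 565.

565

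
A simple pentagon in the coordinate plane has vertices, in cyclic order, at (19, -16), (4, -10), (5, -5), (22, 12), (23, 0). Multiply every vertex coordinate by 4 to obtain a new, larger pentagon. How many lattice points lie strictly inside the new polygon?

4509

Using the shoelace formula, 2A = |(19·(-10) − 4·(-16)) + (4·(-5) − 5·(-10)) + (5·12 − 22·(-5)) + (22·0 − 23·12) + (23·(-16) − 19·0)| = 570, so the area is 285.
Along each edge there are gcd(|Δx|,|Δy|)+1 lattice points, so counting each shared vertex once the boundary has gcd(15,6) + gcd(1,5) + gcd(17,17) + gcd(1,12) + gcd(4,16) = 3+1+17+1+4 = 26.
Scaling by 4 multiplies the area by 4² = 16 (so the new area is 4560) and multiplies the boundary lattice-point count by 4, giving 104.
By Pick's theorem, the interior count of the dilated polygon is 4560 − 104/2 + 1 = 4509.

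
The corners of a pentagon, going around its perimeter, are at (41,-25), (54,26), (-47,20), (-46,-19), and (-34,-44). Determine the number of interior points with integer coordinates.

5280

By the shoelace formula, twice the signed area is |[41·26 − 54·(-25)] + [54·20 − (-47)·26] + [(-47)·(-19) − (-46)·20] + [(-46)·(-44) − (-34)·(-19)] + [(-34)·(-25) − 41·(-44)]| = 10563, so the area is 5281.5.
Summing gcd(|Δx|,|Δy|) over the edges gives the boundary count: gcd(13,51) + gcd(101,6) + gcd(1,39) + gcd(12,25) + gcd(75,19) = 1+1+1+1+1 = 5.
Pick's theorem gives I = A − B/2 + 1 = 5281.5 − 5/2 + 1 = 5280.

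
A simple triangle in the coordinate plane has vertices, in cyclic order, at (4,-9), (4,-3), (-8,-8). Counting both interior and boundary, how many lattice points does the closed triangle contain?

41

By the shoelace formula, twice the signed area is |[4·(-3) − 4·(-9)] + [4·(-8) − (-8)·(-3)] + [(-8)·(-9) − 4·(-8)]| = 72, so the area is 36.
Along each edge there are gcd(|Δx|,|Δy|)+1 lattice points, so counting each shared vertex once the boundary has gcd(0,6) + gcd(12,5) + gcd(12,1) = 6+1+1 = 8.
Pick's theorem gives I = A − B/2 + 1 = 36 − 8/2 + 1 = 33, so the closed region contains I + B = 33 + 8 = 41 lattice points.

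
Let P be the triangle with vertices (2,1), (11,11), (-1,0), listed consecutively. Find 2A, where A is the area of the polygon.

21

Using the shoelace formula, 2A = |(2·11 − 11·1) + (11·0 − (-1)·11) + ((-1)·1 − 2·0)| = 21, so the area is 10.5.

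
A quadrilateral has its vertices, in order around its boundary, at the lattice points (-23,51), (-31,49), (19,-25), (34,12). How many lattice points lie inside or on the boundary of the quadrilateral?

The shoelace formula gives twice the area as |((-23)·49 − (-31)·51) + ((-31)·(-25) − 19·49) + (19·12 − 34·(-25)) + (34·51 − (-23)·12)| = 3386, so the area is 1693.
The number of boundary lattice points is Σ gcd(|Δx|,|Δy|) = gcd(8,2) + gcd(50,74) + gcd(15,37) + gcd(57,39) = 2+2+1+3 = 8.
Pick's theorem gives I = A − B/2 + 1 = 1693 − 8/2 + 1 = 1690, so the closed region contains I + B = 1690 + 8 = 1698 lattice points.

1698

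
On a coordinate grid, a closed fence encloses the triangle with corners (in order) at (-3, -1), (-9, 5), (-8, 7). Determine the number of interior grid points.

By the shoelace formula, twice the signed area is |((-3)·5 − (-9)·(-1)) + ((-9)·7 − (-8)·5) + ((-8)·(-1) − (-3)·7)| = 18, so the area is 9.
Along each edge there are gcd(|Δx|,|Δy|)+1 lattice points, so counting each shared vertex once the boundary has gcd(6,6) + gcd(1,2) + gcd(5,8) = 6+1+1 = 8.
Pick's theorem gives I = A − B/2 + 1 = 9 − 8/2 + 1 = 6.

6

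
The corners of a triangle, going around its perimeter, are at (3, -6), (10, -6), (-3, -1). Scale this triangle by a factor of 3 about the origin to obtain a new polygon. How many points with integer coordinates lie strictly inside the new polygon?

145

By the shoelace formula, twice the signed area is |(3·(-6) − 10·(-6)) + (10·(-1) − (-3)·(-6)) + ((-3)·(-6) − 3·(-1))| = 35, so the area is 17.5.
Along each edge there are gcd(|Δx|,|Δy|)+1 lattice points, so counting each shared vertex once the boundary has gcd(7,0) + gcd(13,5) + gcd(6,5) = 7+1+1 = 9.
Scaling by 3 multiplies the area by 3² = 9 (so the new area is 157.5) and multiplies the boundary lattice-point count by 3, giving 27.
By Pick's theorem, the interior count of the dilated polygon is 157.5 − 27/2 + 1 = 145.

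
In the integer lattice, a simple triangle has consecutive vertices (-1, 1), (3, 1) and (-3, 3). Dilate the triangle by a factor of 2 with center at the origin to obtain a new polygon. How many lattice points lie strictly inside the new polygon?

9

The shoelace formula gives twice the area as |((-1)·1 − 3·1) + (3·3 − (-3)·1) + ((-3)·1 − (-1)·3)| = 8, so the area is 4.
Summing gcd(|Δx|,|Δy|) over the edges gives the boundary count: gcd(4,0) + gcd(6,2) + gcd(2,2) = 4+2+2 = 8.
Scaling by 2 multiplies the area by 2² = 4 (so the new area is 16) and multiplies the boundary lattice-point count by 2, giving 16.
By Pick's theorem, the interior count of the dilated polygon is 16 − 16/2 + 1 = 9.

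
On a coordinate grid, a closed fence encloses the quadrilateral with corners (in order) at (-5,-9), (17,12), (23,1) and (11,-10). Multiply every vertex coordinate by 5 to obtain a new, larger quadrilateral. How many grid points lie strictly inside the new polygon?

6941

Using the shoelace formula, 2A = |((-5)·12 − 17·(-9)) + (17·1 − 23·12) + (23·(-10) − 11·1) + (11·(-9) − (-5)·(-10))| = 556, so the area is 278.
Along each edge there are gcd(|Δx|,|Δy|)+1 lattice points, so counting each shared vertex once the boundary has gcd(22,21) + gcd(6,11) + gcd(12,11) + gcd(16,1) = 1+1+1+1 = 4.
Scaling by 5 multiplies the area by 5² = 25 (so the new area is 6950) and multiplies the boundary lattice-point count by 5, giving 20.
By Pick's theorem, the interior count of the dilated polygon is 6950 − 20/2 + 1 = 6941.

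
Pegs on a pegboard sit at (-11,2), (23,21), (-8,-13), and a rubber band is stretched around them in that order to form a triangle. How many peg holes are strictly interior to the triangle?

282

The shoelace formula gives twice the area as |((-11)·21 − 23·2) + (23·(-13) − (-8)·21) + ((-8)·2 − (-11)·(-13))| = 567, so the area is 567/2.
Summing gcd(|Δx|,|Δy|) over the edges gives the boundary count: gcd(34,19) + gcd(31,34) + gcd(3,15) = 1+1+3 = 5.
Pick's theorem gives I = A − B/2 + 1 = 567/2 − 5/2 + 1 = 282.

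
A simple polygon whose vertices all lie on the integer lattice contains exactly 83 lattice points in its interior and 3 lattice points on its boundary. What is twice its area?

By Pick's theorem, A = I + B/2 − 1 = 83 + 3/2 − 1 = 167/2.
Hence 2A = 167.

167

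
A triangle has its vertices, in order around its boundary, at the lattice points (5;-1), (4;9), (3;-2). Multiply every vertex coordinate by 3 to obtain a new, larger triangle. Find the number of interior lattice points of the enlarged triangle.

91

The shoelace formula gives twice the area as |(5·9 − 4·(-1)) + (4·(-2) − 3·9) + (3·(-1) − 5·(-2))| = 21, so the area is 21/2.
The number of boundary lattice points is Σ gcd(|Δx|,|Δy|) = gcd(1,10) + gcd(1,11) + gcd(2,1) = 1+1+1 = 3.
Scaling by 3 multiplies the area by 3² = 9 (so the new area is 189/2) and multiplies the boundary lattice-point count by 3, giving 9.
By Pick's theorem, the interior count of the dilated polygon is 189/2 − 9/2 + 1 = 91.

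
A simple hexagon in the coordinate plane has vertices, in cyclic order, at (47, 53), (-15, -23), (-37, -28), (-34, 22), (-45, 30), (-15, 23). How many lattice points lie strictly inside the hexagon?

By the shoelace formula, twice the signed area is |(47·(-23) − (-15)·53) + ((-15)·(-28) − (-37)·(-23)) + ((-37)·22 − (-34)·(-28)) + ((-34)·30 − (-45)·22) + ((-45)·23 − (-15)·30) + ((-15)·53 − 47·23)| = 4974, so the area is 2487.
Summing gcd(|Δx|,|Δy|) over the edges gives the boundary count: gcd(62,76) + gcd(22,5) + gcd(3,50) + gcd(11,8) + gcd(30,7) + gcd(62,30) = 2+1+1+1+1+2 = 8.
By Pick's theorem A = I + B/2 − 1, so I = 2487 − 8/2 + 1 = 2484.

2484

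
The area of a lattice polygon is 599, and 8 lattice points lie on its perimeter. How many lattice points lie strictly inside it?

From Pick's theorem, I = A − B/2 + 1 = 599 − 8/2 + 1 = 596.

596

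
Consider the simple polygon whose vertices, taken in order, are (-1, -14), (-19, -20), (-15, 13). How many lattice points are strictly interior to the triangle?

Using the shoelace formula, 2A = |((-1)·(-20) − (-19)·(-14)) + ((-19)·13 − (-15)·(-20)) + ((-15)·(-14) − (-1)·13)| = 570, so the area is 285.
Along each edge there are gcd(|Δx|,|Δy|)+1 lattice points, so counting each shared vertex once the boundary has gcd(18,6) + gcd(4,33) + gcd(14,27) = 6+1+1 = 8.
By Pick's theorem A = I + B/2 − 1, so I = 285 − 8/2 + 1 = 282.

282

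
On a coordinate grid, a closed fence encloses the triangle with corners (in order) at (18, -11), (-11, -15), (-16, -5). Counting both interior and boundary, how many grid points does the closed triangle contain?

The shoelace formula gives twice the area as |(18·(-15) − (-11)·(-11)) + ((-11)·(-5) − (-16)·(-15)) + ((-16)·(-11) − 18·(-5))| = 310, so the area is 155.
The number of boundary lattice points is Σ gcd(|Δx|,|Δy|) = gcd(29,4) + gcd(5,10) + gcd(34,6) = 1+5+2 = 8.
Pick's theorem gives I = A − B/2 + 1 = 155 − 8/2 + 1 = 152, so the closed region contains I + B = 152 + 8 = 160 lattice points.

160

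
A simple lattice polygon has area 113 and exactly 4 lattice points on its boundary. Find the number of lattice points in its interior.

From Pick's theorem, I = A − B/2 + 1 = 113 − 4/2 + 1 = 112.

112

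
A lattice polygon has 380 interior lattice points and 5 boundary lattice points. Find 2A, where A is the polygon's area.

763

Pick's theorem states A = I + B/2 − 1, so A = 380 + 5/2 − 1 = 763/2.
Hence 2A = 763.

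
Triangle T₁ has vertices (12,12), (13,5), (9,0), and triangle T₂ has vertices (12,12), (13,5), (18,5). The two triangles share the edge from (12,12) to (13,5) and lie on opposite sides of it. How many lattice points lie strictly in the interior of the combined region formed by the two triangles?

30

The union is the simple quadrilateral with vertices (12,12), (9,0), (13,5), (18,5) in order.
The shoelace formula gives twice the area as |[12·0 − 9·12] + [9·5 − 13·0] + [13·5 − 18·5] + [18·12 − 12·5]| = 68, so the area is 34.
Along each edge there are gcd(|Δx|,|Δy|)+1 lattice points, so counting each shared vertex once the boundary has gcd(3,12) + gcd(4,5) + gcd(5,0) + gcd(6,7) = 3+1+5+1 = 10.
By Pick's theorem I = A − B/2 + 1 = 34 − 10/2 + 1 = 30.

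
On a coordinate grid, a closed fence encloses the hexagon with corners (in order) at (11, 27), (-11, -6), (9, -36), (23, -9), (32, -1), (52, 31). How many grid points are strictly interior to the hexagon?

1887

Using the shoelace formula, 2A = |(11·(-6) − (-11)·27) + ((-11)·(-36) − 9·(-6)) + (9·(-9) − 23·(-36)) + (23·(-1) − 32·(-9)) + (32·31 − 52·(-1)) + (52·27 − 11·31)| = 3800, so the area is 1900.
The number of boundary lattice points is Σ gcd(|Δx|,|Δy|) = gcd(22,33) + gcd(20,30) + gcd(14,27) + gcd(9,8) + gcd(20,32) + gcd(41,4) = 11+10+1+1+4+1 = 28.
Pick's theorem gives I = A − B/2 + 1 = 1900 − 28/2 + 1 = 1887.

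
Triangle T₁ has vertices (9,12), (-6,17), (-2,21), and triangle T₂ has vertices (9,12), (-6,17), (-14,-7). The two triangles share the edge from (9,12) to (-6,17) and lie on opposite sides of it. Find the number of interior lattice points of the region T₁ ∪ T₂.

The union is the simple quadrilateral with vertices (9,12), (-2,21), (-6,17), (-14,-7) in order.
By the shoelace formula, twice the signed area is |(9·21 − (-2)·12) + ((-2)·17 − (-6)·21) + ((-6)·(-7) − (-14)·17) + ((-14)·12 − 9·(-7))| = 480, so the area is 240.
Along each edge there are gcd(|Δx|,|Δy|)+1 lattice points, so counting each shared vertex once the boundary has gcd(11,9) + gcd(4,4) + gcd(8,24) + gcd(23,19) = 1+4+8+1 = 14.
By Pick's theorem I = A − B/2 + 1 = 240 − 14/2 + 1 = 234.

234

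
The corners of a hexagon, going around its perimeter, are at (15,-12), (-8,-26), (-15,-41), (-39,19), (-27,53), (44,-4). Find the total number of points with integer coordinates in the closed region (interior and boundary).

3349

By the shoelace formula, twice the signed area is |[15·(-26) − (-8)·(-12)] + [(-8)·(-41) − (-15)·(-26)] + [(-15)·19 − (-39)·(-41)] + [(-39)·53 − (-27)·19] + [(-27)·(-4) − 44·53] + [44·(-12) − 15·(-4)]| = 6678, so the area is 3339.
Summing gcd(|Δx|,|Δy|) over the edges gives the boundary count: gcd(23,14) + gcd(7,15) + gcd(24,60) + gcd(12,34) + gcd(71,57) + gcd(29,8) = 1+1+12+2+1+1 = 18.
Pick's theorem gives I = A − B/2 + 1 = 3339 − 18/2 + 1 = 3331, so the closed region contains I + B = 3331 + 18 = 3349 lattice points.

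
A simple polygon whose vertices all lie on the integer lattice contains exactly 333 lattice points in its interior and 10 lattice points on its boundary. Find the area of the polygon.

337

By Pick's theorem, A = I + B/2 − 1 = 333 + 10/2 − 1 = 337.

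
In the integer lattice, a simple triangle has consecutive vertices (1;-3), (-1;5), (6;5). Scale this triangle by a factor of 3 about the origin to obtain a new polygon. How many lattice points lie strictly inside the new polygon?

The shoelace formula gives twice the area as |[1·5 − (-1)·(-3)] + [(-1)·5 − 6·5] + [6·(-3) − 1·5]| = 56, so the area is 28.
Summing gcd(|Δx|,|Δy|) over the edges gives the boundary count: gcd(2,8) + gcd(7,0) + gcd(5,8) = 2+7+1 = 10.
Scaling by 3 multiplies the area by 3² = 9 (so the new area is 252) and multiplies the boundary lattice-point count by 3, giving 30.
By Pick's theorem, the interior count of the dilated polygon is 252 − 30/2 + 1 = 238.

238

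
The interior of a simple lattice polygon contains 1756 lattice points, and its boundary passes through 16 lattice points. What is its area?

1763

Pick's theorem states A = I + B/2 − 1, so A = 1756 + 16/2 − 1 = 1763.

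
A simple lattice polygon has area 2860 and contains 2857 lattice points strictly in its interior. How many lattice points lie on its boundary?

8

Pick's theorem gives A = I + B/2 − 1, so B = 2(A − I + 1) = 2(2860 − 2857 + 1) = 8.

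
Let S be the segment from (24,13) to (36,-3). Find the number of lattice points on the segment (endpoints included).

The number of lattice points on a segment between lattice points is gcd(|Δx|,|Δy|) + 1 = gcd(12,16) + 1 = 4 + 1 = 5.

5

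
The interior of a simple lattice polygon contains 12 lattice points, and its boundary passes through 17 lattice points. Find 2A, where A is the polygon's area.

By Pick's theorem, A = I + B/2 − 1 = 12 + 17/2 − 1 = 39/2.
Hence 2A = 39.

39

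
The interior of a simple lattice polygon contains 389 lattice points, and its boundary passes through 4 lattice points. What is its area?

390

By Pick's theorem, A = I + B/2 − 1 = 389 + 4/2 − 1 = 390.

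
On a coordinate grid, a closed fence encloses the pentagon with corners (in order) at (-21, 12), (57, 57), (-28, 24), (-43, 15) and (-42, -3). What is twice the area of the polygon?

Using the shoelace formula, 2A = |((-21)·57 − 57·12) + (57·24 − (-28)·57) + ((-28)·15 − (-43)·24) + ((-43)·(-3) − (-42)·15) + ((-42)·12 − (-21)·(-3))| = 1887, so the area is 1887/2.

1887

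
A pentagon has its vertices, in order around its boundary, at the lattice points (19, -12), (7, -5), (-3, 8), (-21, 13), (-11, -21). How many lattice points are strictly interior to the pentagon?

The shoelace formula gives twice the area as |[19·(-5) − 7·(-12)] + [7·8 − (-3)·(-5)] + [(-3)·13 − (-21)·8] + [(-21)·(-21) − (-11)·13] + [(-11)·(-12) − 19·(-21)]| = 1274, so the area is 637.
Summing gcd(|Δx|,|Δy|) over the edges gives the boundary count: gcd(12,7) + gcd(10,13) + gcd(18,5) + gcd(10,34) + gcd(30,9) = 1+1+1+2+3 = 8.
By Pick's theorem A = I + B/2 − 1, so I = 637 − 8/2 + 1 = 634.

634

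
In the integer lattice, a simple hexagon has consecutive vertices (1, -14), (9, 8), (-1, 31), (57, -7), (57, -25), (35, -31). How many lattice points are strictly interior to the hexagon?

The shoelace formula gives twice the area as |[1·8 − 9·(-14)] + [9·31 − (-1)·8] + [(-1)·(-7) − 57·31] + [57·(-25) − 57·(-7)] + [57·(-31) − 35·(-25)] + [35·(-14) − 1·(-31)]| = 3716, so the area is 1858.
Along each edge there are gcd(|Δx|,|Δy|)+1 lattice points, so counting each shared vertex once the boundary has gcd(8,22) + gcd(10,23) + gcd(58,38) + gcd(0,18) + gcd(22,6) + gcd(34,17) = 2+1+2+18+2+17 = 42.
By Pick's theorem A = I + B/2 − 1, so I = 1858 − 42/2 + 1 = 1838.

1838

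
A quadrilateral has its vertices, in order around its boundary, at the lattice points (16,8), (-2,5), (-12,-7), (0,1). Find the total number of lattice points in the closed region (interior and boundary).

The shoelace formula gives twice the area as |(16·5 − (-2)·8) + ((-2)·(-7) − (-12)·5) + ((-12)·1 − 0·(-7)) + (0·8 − 16·1)| = 142, so the area is 71.
Along each edge there are gcd(|Δx|,|Δy|)+1 lattice points, so counting each shared vertex once the boundary has gcd(18,3) + gcd(10,12) + gcd(12,8) + gcd(16,7) = 3+2+4+1 = 10.
Pick's theorem gives I = A − B/2 + 1 = 71 − 10/2 + 1 = 67, so the closed region contains I + B = 67 + 10 = 77 lattice points.

77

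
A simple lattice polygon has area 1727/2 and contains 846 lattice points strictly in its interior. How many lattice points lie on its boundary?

37

Pick's theorem gives A = I + B/2 − 1, so B = 2(A − I + 1) = 2(1727/2 − 846 + 1) = 37.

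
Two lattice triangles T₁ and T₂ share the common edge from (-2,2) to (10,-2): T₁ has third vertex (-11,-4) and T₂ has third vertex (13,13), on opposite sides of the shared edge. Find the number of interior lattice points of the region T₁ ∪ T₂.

The union is the simple quadrilateral with vertices (-2,2), (-11,-4), (10,-2), (13,13) in order.
Using the shoelace formula, 2A = |[(-2)·(-4) − (-11)·2] + [(-11)·(-2) − 10·(-4)] + [10·13 − 13·(-2)] + [13·2 − (-2)·13]| = 300, so the area is 150.
The number of boundary lattice points is Σ gcd(|Δx|,|Δy|) = gcd(9,6) + gcd(21,2) + gcd(3,15) + gcd(15,11) = 3+1+3+1 = 8.
By Pick's theorem I = A − B/2 + 1 = 150 − 8/2 + 1 = 147.

147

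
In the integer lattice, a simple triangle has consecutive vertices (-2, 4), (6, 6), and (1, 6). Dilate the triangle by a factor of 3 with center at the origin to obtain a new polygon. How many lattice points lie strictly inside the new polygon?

By the shoelace formula, twice the signed area is |((-2)·6 − 6·4) + (6·6 − 1·6) + (1·4 − (-2)·6)| = 10, so the area is 5.
The number of boundary lattice points is Σ gcd(|Δx|,|Δy|) = gcd(8,2) + gcd(5,0) + gcd(3,2) = 2+5+1 = 8.
Scaling by 3 multiplies the area by 3² = 9 (so the new area is 45) and multiplies the boundary lattice-point count by 3, giving 24.
By Pick's theorem, the interior count of the dilated polygon is 45 − 24/2 + 1 = 34.

34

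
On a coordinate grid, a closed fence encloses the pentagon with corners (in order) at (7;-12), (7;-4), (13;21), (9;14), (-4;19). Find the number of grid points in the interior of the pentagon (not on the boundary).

Using the shoelace formula, 2A = |(7·(-4) − 7·(-12)) + (7·21 − 13·(-4)) + (13·14 − 9·21) + (9·19 − (-4)·14) + ((-4)·(-12) − 7·19)| = 390, so the area is 195.
Summing gcd(|Δx|,|Δy|) over the edges gives the boundary count: gcd(0,8) + gcd(6,25) + gcd(4,7) + gcd(13,5) + gcd(11,31) = 8+1+1+1+1 = 12.
By Pick's theorem A = I + B/2 − 1, so I = 195 − 12/2 + 1 = 190.

190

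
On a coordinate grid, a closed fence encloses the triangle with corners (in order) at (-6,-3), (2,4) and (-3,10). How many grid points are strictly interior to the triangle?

41

Using the shoelace formula, 2A = |((-6)·4 − 2·(-3)) + (2·10 − (-3)·4) + ((-3)·(-3) − (-6)·10)| = 83, so the area is 83/2.
The number of boundary lattice points is Σ gcd(|Δx|,|Δy|) = gcd(8,7) + gcd(5,6) + gcd(3,13) = 1+1+1 = 3.
By Pick's theorem A = I + B/2 − 1, so I = 83/2 − 3/2 + 1 = 41.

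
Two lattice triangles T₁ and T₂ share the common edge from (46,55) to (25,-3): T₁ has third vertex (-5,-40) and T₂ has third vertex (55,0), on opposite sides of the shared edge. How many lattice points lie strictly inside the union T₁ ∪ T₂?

The union is the simple quadrilateral with vertices (46,55), (-5,-40), (25,-3), (55,0) in order.
By the shoelace formula, twice the signed area is |(46·(-40) − (-5)·55) + ((-5)·(-3) − 25·(-40)) + (25·0 − 55·(-3)) + (55·55 − 46·0)| = 2640, so the area is 1320.
Along each edge there are gcd(|Δx|,|Δy|)+1 lattice points, so counting each shared vertex once the boundary has gcd(51,95) + gcd(30,37) + gcd(30,3) + gcd(9,55) = 1+1+3+1 = 6.
By Pick's theorem I = A − B/2 + 1 = 1320 − 6/2 + 1 = 1318.

1318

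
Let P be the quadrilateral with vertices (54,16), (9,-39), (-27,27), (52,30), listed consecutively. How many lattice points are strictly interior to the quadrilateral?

The shoelace formula gives twice the area as |[54·(-39) − 9·16] + [9·27 − (-27)·(-39)] + [(-27)·30 − 52·27] + [52·16 − 54·30]| = 6062, so the area is 3031.
Along each edge there are gcd(|Δx|,|Δy|)+1 lattice points, so counting each shared vertex once the boundary has gcd(45,55) + gcd(36,66) + gcd(79,3) + gcd(2,14) = 5+6+1+2 = 14.
By Pick's theorem A = I + B/2 − 1, so I = 3031 − 14/2 + 1 = 3025.

3025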